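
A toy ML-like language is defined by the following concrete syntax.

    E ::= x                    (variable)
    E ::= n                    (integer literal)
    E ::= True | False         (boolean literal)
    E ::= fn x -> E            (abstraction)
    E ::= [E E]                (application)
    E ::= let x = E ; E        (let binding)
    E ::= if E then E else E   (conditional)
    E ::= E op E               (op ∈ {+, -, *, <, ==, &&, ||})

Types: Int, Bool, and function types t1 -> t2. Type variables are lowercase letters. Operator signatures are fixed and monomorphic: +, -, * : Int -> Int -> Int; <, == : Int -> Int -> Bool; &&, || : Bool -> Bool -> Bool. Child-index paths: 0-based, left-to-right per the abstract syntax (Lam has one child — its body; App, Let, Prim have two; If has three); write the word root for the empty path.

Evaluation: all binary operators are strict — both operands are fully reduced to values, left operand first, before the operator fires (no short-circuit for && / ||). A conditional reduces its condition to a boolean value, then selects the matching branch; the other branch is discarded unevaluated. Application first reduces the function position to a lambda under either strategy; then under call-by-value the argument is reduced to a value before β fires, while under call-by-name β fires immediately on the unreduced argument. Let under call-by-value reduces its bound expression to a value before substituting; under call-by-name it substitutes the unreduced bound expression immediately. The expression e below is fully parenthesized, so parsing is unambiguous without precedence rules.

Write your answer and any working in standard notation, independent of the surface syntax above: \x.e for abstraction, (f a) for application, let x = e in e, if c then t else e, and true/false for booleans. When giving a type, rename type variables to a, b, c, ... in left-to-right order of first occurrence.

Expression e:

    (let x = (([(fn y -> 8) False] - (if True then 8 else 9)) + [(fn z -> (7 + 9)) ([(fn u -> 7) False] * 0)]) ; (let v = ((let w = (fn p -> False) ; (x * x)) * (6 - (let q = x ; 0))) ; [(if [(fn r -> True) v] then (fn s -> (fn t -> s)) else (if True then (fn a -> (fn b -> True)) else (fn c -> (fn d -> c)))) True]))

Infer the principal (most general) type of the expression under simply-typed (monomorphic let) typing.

Trace:
\y._ : a -> Int
  unify a -> Int ~ Bool -> b
  unify a ~ Bool
  unify Int ~ b
_ _ : Int
  unify Int ~ Int
  unify Bool ~ Bool
  unify Int ~ Int
  unify Int ~ Int
  unify Int ~ Int
  unify Int ~ Int
  unify Int ~ Int
\z._ : c -> Int
\u._ : d -> Int
  unify d -> Int ~ Bool -> e
  unify d ~ Bool
  unify Int ~ e
_ _ : Int
  unify Int ~ Int
  unify Int ~ Int
  unify c -> Int ~ Int -> f
  unify c ~ Int
  unify Int ~ f
_ _ : Int
  unify Int ~ Int
let x : Int
\p._ : g -> Bool
let w : g -> Bool
x : Int
  unify Int ~ Int
x : Int
  unify Int ~ Int
  unify Int ~ Int
  unify Int ~ Int
x : Int
let q : Int
  unify Int ~ Int
  unify Int ~ Int
let v : Int
\r._ : h -> Bool
v : Int
  unify h -> Bool ~ Int -> i
  unify h ~ Int
  unify Bool ~ i
_ _ : Bool
  unify Bool ~ Bool
s : j
\t._ : k -> j
\s._ : j -> k -> j
  unify Bool ~ Bool
\b._ : m -> Bool
\a._ : l -> m -> Bool
c : n
\d._ : o -> n
\c._ : n -> o -> n
  unify l -> m -> Bool ~ n -> o -> n
  unify l ~ n
  unify m -> Bool ~ o -> n
  unify m ~ o
  unify Bool ~ n
  unify j -> k -> j ~ Bool -> o -> Bool
  unify j ~ Bool
  unify k -> Bool ~ o -> Bool
  unify k ~ o
  unify Bool ~ Bool
  unify Bool -> o -> Bool ~ Bool -> p
  unify Bool ~ Bool
  unify o -> Bool ~ p
_ _ : o -> Bool

Answer: a -> Bool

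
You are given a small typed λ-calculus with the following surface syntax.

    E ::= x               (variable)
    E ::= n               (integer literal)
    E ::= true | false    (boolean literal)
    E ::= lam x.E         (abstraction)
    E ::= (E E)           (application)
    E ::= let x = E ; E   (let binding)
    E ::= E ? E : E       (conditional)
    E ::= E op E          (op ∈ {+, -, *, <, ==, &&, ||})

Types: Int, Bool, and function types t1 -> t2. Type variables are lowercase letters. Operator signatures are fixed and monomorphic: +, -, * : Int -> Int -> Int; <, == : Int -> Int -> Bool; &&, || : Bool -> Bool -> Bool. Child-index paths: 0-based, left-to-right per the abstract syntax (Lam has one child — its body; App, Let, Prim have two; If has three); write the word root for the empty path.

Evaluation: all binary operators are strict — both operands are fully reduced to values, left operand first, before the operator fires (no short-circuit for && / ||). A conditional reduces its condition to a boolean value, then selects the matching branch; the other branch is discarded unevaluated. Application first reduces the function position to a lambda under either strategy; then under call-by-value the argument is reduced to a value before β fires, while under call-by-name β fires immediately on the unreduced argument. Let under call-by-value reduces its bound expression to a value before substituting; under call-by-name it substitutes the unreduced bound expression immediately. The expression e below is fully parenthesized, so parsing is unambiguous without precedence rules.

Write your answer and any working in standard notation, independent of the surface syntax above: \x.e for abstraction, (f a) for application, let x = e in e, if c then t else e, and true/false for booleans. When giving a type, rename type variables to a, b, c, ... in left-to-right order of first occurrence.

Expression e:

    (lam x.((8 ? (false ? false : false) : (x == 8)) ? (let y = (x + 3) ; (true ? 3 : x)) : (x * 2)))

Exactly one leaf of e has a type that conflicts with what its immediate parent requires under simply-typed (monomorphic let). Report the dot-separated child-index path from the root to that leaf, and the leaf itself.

Answer: 0.0.0 : 8

Derivation:
  unify Int ~ Bool
  FAIL: mismatch Int ~ Bool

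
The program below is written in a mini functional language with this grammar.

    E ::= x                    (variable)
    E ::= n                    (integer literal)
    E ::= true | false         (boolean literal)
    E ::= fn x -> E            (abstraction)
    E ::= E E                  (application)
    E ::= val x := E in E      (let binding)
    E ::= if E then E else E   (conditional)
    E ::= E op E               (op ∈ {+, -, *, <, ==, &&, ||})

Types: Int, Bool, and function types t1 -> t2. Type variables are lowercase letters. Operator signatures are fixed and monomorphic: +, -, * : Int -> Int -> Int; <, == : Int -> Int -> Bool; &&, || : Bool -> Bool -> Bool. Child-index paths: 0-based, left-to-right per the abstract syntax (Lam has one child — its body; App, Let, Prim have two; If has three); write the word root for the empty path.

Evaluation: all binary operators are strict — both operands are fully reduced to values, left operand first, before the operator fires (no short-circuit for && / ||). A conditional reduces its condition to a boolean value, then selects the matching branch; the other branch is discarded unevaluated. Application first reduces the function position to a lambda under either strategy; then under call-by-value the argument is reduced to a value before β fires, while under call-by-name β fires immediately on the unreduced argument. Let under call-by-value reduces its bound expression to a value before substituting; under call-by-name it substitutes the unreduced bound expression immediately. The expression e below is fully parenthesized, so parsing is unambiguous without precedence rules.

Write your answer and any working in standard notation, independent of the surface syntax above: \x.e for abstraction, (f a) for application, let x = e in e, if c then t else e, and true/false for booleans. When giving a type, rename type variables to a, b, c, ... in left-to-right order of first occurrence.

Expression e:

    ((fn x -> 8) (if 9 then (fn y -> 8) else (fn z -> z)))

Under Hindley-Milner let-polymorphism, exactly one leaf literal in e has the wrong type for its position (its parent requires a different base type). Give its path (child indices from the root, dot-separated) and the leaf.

Answer: 1.0 : 9

Working:
\x._ : a -> Int
  unify Int ~ Bool
  FAIL: mismatch Int ~ Bool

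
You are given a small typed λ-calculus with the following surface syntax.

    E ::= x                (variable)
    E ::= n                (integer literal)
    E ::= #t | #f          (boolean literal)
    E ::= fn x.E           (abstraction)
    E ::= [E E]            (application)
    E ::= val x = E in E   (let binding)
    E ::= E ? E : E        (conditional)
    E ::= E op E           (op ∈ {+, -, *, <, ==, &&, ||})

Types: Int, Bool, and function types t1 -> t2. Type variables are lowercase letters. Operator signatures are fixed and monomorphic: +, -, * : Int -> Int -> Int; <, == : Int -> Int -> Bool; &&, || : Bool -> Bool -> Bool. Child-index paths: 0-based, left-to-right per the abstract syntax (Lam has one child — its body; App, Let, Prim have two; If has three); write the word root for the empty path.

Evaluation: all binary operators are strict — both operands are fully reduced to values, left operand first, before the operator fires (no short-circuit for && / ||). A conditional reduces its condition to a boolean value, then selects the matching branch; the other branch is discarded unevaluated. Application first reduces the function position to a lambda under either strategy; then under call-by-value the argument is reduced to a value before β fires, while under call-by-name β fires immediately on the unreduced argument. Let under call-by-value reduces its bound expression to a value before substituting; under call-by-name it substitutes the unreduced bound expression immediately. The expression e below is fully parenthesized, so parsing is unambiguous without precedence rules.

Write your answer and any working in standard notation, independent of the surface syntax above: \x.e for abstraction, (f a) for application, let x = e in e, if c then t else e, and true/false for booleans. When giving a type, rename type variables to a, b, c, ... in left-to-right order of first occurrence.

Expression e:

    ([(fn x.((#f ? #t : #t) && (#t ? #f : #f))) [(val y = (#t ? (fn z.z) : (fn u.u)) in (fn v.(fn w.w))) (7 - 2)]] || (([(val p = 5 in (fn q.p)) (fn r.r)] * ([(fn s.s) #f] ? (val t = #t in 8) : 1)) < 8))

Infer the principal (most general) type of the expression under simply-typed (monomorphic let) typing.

Answer: Bool

Trace:
  unify Bool ~ Bool
  unify Bool ~ Bool
  unify Bool ~ Bool
  unify Bool ~ Bool
  unify Bool ~ Bool
  unify Bool ~ Bool
\x._ : a -> Bool
  unify Bool ~ Bool
z : b
\z._ : b -> b
u : c
\u._ : c -> c
  unify b -> b ~ c -> c
  unify b ~ c
  unify c ~ c
let y : c -> c
w : e
\w._ : e -> e
\v._ : d -> e -> e
  unify Int ~ Int
  unify Int ~ Int
  unify d -> e -> e ~ Int -> f
  unify d ~ Int
  unify e -> e ~ f
_ _ : e -> e
  unify a -> Bool ~ (e -> e) -> g
  unify a ~ e -> e
  unify Bool ~ g
_ _ : Bool
  unify Bool ~ Bool
let p : Int
p : Int
\q._ : h -> Int
r : i
\r._ : i -> i
  unify h -> Int ~ (i -> i) -> j
  unify h ~ i -> i
  unify Int ~ j
_ _ : Int
  unify Int ~ Int
s : k
\s._ : k -> k
  unify k -> k ~ Bool -> l
  unify k ~ Bool
  unify Bool ~ l
_ _ : Bool
  unify Bool ~ Bool
let t : Bool
  unify Int ~ Int
  unify Int ~ Int
  unify Int ~ Int
  unify Int ~ Int
  unify Bool ~ Bool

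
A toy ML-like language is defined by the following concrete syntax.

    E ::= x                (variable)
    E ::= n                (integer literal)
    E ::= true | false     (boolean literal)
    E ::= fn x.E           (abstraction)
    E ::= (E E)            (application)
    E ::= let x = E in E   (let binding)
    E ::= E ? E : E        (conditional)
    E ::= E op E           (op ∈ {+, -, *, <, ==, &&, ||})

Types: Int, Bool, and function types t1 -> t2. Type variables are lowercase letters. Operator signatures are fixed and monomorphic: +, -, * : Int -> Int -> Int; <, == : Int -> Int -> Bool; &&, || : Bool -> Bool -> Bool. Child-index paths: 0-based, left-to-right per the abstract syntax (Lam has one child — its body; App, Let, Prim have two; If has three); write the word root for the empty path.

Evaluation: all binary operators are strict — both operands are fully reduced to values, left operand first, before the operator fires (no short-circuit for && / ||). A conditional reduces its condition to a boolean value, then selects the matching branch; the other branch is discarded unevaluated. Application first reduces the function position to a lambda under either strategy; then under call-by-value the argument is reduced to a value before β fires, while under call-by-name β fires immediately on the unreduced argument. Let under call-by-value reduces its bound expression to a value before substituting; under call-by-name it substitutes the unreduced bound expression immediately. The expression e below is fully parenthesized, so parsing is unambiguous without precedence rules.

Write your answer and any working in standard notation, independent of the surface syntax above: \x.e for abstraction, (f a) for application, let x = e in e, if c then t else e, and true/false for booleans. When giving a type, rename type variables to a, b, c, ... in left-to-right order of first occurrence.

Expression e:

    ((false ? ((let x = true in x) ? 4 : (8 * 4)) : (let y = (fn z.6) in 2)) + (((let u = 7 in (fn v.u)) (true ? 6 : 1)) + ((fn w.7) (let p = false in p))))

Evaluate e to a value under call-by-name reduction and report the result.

Answer: 16

Working:
step 0: ((if false then (if (let x = true in x) then 4 else (8 * 4)) else (let y = (\z.6) in 2)) + (((let u = 7 in (\v.u)) (if true then 6 else 1)) + ((\w.7) (let p = false in p))))
step 1: [if@0] ((let y = (\z.6) in 2) + (((let u = 7 in (\v.u)) (if true then 6 else 1)) + ((\w.7) (let p = false in p))))
step 2: [let@0] (2 + (((let u = 7 in (\v.u)) (if true then 6 else 1)) + ((\w.7) (let p = false in p))))
step 3: [let@1.0.0] (2 + (((\v.7) (if true then 6 else 1)) + ((\w.7) (let p = false in p))))
step 4: [beta@1.0] (2 + (7 + ((\w.7) (let p = false in p))))
step 5: [beta@1.1] (2 + (7 + 7))
step 6: [delta@1] (2 + 14)
step 7: [delta@root] 16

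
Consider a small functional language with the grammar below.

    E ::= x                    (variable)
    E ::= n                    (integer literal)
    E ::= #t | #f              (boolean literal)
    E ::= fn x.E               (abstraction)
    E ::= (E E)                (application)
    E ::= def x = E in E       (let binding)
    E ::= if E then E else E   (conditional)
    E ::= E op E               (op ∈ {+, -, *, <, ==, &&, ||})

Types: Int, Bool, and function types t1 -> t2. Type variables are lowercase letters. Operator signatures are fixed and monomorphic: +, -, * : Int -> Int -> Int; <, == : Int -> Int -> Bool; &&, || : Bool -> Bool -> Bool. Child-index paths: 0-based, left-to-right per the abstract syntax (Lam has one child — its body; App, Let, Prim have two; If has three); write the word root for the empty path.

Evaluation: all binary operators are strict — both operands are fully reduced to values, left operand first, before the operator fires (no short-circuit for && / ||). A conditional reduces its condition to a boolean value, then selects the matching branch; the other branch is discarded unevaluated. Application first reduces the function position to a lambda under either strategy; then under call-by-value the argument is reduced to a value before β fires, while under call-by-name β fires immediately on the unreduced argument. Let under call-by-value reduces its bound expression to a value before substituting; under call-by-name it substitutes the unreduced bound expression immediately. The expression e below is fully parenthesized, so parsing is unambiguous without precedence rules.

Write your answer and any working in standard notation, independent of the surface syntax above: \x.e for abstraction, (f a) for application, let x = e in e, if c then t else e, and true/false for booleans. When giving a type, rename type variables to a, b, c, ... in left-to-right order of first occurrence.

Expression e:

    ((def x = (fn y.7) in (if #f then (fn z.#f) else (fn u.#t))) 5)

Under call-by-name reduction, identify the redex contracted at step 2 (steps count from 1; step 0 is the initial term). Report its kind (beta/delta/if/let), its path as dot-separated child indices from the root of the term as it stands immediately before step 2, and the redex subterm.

Derivation:
step 0: ((let x = (\y.7) in (if false then (\z.false) else (\u.true))) 5)
step 1: [let@0] ((if false then (\z.false) else (\u.true)) 5)
step 2: [if@0] ((\u.true) 5)

Answer: if at 0 : (if false then (\z.false) else (\u.true))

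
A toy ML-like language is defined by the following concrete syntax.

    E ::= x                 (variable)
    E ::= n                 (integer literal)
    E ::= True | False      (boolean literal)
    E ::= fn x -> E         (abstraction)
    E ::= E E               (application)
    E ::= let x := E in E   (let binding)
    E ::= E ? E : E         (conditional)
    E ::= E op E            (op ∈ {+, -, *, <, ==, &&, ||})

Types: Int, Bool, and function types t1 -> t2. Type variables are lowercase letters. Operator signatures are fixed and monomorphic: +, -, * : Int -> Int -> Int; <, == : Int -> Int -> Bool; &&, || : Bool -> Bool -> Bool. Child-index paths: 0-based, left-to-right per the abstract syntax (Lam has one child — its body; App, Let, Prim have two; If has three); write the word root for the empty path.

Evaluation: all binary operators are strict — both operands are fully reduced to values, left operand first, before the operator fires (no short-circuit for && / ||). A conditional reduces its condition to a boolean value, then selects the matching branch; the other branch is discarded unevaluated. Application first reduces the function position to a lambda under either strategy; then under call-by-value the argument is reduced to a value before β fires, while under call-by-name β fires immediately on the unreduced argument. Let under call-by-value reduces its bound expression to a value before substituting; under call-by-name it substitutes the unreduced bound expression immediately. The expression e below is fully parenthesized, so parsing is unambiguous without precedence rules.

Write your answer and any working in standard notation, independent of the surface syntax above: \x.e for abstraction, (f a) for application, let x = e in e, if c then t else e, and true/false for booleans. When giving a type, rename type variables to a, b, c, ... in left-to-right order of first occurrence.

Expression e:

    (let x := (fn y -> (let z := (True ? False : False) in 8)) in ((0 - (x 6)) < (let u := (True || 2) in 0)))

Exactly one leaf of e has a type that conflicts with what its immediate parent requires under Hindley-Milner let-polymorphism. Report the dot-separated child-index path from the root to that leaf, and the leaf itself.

Working:
  unify Bool ~ Bool
  unify Bool ~ Bool
let z : Bool
\y._ : a -> Int
let x : forall. a -> Int
  unify Int ~ Int
x : b -> Int
  unify b -> Int ~ Int -> c
  unify b ~ Int
  unify Int ~ c
_ _ : Int
  unify Int ~ Int
  unify Int ~ Int
  unify Bool ~ Bool
  unify Int ~ Bool
  FAIL: mismatch Int ~ Bool

Answer: 1.1.0.1 : 2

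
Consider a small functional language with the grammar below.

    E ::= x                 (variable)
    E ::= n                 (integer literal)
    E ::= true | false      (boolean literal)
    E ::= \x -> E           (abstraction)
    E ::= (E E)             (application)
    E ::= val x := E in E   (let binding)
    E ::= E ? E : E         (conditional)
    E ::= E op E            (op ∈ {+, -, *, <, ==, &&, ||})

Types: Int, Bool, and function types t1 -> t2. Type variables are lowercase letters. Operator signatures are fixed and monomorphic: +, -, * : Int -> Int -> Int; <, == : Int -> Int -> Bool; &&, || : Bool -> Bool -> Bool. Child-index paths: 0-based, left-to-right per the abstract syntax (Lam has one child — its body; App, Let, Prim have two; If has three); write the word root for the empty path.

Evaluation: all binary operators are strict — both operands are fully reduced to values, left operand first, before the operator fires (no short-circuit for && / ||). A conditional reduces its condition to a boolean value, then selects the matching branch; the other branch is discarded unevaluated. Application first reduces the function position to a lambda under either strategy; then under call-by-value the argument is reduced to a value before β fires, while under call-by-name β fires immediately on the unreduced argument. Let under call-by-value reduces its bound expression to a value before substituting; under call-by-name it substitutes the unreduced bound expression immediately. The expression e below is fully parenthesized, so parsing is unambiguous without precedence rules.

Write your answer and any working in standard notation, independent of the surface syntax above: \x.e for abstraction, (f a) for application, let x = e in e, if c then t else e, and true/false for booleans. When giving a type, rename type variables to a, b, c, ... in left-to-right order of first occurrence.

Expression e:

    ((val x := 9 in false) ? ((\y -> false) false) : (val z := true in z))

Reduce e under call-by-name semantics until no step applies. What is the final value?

Answer: true

Working:
step 0: (if (let x = 9 in false) then ((\y.false) false) else (let z = true in z))
step 1: [let@0] (if false then ((\y.false) false) else (let z = true in z))
step 2: [if@root] (let z = true in z)
step 3: [let@root] true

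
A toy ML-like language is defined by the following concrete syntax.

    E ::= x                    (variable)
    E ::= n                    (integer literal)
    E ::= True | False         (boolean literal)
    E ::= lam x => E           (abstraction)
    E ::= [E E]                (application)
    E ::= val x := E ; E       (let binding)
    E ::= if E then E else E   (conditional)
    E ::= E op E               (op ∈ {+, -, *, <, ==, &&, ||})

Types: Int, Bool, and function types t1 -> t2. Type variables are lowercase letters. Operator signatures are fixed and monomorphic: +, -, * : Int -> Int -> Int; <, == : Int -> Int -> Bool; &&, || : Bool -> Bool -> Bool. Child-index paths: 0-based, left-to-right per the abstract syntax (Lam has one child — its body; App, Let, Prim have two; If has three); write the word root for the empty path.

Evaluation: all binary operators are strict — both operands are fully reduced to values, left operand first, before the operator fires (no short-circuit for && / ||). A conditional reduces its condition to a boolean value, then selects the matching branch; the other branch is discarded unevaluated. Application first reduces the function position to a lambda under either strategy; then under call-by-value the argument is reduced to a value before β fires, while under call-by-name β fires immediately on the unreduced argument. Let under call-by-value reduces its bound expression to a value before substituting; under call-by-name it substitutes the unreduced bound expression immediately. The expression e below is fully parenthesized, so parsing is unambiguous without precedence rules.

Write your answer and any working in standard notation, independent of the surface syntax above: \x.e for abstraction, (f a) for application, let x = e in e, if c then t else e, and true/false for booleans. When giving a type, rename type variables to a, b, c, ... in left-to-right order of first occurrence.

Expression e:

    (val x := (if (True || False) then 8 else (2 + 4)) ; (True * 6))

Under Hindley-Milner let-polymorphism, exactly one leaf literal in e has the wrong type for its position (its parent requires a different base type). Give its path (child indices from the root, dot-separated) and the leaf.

Trace:
  unify Bool ~ Bool
  unify Bool ~ Bool
  unify Bool ~ Bool
  unify Int ~ Int
  unify Int ~ Int
  unify Int ~ Int
let x : Int
  unify Bool ~ Int
  FAIL: mismatch Bool ~ Int

Answer: 1.0 : true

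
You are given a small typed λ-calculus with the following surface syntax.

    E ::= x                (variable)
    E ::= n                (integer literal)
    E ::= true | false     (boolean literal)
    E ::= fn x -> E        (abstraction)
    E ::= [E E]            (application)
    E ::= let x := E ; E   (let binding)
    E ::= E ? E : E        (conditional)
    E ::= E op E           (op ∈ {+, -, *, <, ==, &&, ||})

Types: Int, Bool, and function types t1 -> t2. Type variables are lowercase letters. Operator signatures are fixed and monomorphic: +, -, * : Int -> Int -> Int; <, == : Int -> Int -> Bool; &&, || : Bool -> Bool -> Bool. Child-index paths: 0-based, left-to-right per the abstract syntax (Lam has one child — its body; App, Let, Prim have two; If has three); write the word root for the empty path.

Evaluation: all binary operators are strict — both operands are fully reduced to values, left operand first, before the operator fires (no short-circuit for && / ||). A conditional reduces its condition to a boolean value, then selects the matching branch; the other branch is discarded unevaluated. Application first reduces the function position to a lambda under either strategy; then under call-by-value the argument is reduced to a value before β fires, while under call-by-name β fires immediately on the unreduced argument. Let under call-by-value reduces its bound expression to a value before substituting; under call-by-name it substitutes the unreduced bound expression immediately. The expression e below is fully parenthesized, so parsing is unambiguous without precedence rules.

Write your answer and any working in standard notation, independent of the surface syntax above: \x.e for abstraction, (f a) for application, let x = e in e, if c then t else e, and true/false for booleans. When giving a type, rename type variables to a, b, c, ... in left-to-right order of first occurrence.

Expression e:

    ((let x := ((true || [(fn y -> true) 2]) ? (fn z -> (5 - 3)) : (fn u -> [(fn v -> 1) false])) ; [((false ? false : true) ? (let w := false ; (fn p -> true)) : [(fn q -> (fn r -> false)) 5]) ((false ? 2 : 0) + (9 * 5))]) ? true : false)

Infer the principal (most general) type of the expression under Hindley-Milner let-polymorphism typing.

Working:
  unify Bool ~ Bool
\y._ : a -> Bool
  unify a -> Bool ~ Int -> b
  unify a ~ Int
  unify Bool ~ b
_ _ : Bool
  unify Bool ~ Bool
  unify Bool ~ Bool
  unify Int ~ Int
  unify Int ~ Int
\z._ : c -> Int
\v._ : e -> Int
  unify e -> Int ~ Bool -> f
  unify e ~ Bool
  unify Int ~ f
_ _ : Int
\u._ : d -> Int
  unify c -> Int ~ d -> Int
  unify c ~ d
  unify Int ~ Int
let x : forall. d -> Int
  unify Bool ~ Bool
  unify Bool ~ Bool
  unify Bool ~ Bool
let w : Bool
\p._ : g -> Bool
\r._ : i -> Bool
\q._ : h -> i -> Bool
  unify h -> i -> Bool ~ Int -> j
  unify h ~ Int
  unify i -> Bool ~ j
_ _ : i -> Bool
  unify g -> Bool ~ i -> Bool
  unify g ~ i
  unify Bool ~ Bool
  unify Bool ~ Bool
  unify Int ~ Int
  unify Int ~ Int
  unify Int ~ Int
  unify Int ~ Int
  unify Int ~ Int
  unify i -> Bool ~ Int -> k
  unify i ~ Int
  unify Bool ~ k
_ _ : Bool
  unify Bool ~ Bool
  unify Bool ~ Bool

Answer: Bool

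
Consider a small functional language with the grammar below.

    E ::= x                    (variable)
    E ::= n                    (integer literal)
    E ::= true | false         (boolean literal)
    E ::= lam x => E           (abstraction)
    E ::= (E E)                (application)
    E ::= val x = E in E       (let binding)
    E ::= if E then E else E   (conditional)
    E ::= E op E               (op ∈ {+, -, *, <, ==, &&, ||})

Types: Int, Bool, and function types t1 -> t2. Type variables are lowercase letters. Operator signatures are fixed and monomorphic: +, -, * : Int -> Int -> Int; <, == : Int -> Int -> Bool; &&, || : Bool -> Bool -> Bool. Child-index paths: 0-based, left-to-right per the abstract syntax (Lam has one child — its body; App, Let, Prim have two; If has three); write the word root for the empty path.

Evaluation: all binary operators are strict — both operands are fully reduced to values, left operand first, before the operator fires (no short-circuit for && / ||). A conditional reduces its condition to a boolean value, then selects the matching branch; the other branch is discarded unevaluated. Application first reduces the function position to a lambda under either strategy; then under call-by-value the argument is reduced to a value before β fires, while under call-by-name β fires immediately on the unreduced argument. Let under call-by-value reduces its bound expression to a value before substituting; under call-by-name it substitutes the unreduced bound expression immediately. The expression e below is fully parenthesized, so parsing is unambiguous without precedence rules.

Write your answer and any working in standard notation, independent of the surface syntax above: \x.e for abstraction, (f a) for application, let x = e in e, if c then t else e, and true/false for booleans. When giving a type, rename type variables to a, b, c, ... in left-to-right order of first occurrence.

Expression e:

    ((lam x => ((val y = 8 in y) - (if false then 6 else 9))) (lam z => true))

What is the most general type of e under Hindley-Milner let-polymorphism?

Derivation:
let y : Int
y : Int
  unify Int ~ Int
  unify Bool ~ Bool
  unify Int ~ Int
  unify Int ~ Int
\x._ : a -> Int
\z._ : b -> Bool
  unify a -> Int ~ (b -> Bool) -> c
  unify a ~ b -> Bool
  unify Int ~ c
_ _ : Int

Answer: Int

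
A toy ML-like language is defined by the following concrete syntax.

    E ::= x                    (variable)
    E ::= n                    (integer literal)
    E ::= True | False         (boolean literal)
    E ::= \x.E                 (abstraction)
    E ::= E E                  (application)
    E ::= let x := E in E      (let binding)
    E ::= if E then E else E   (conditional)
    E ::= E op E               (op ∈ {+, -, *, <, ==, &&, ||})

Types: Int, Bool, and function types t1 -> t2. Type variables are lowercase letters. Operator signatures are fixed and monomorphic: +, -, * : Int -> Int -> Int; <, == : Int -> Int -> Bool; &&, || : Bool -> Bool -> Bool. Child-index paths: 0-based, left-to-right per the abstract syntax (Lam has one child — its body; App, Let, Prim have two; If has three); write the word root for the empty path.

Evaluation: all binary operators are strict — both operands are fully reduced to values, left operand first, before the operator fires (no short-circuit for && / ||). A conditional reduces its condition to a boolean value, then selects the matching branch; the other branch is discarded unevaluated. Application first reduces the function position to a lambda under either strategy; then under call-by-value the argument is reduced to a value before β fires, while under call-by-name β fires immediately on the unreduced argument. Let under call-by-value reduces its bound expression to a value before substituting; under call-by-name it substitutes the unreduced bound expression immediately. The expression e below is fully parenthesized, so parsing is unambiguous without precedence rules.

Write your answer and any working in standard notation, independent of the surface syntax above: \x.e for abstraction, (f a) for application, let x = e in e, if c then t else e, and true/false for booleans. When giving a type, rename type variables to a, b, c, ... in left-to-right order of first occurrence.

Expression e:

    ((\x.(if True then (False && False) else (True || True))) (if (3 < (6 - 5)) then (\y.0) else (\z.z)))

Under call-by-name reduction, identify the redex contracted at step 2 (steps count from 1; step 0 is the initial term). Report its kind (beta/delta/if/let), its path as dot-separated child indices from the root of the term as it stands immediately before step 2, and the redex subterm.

Working:
step 0: ((\x.(if true then (false && false) else (true || true))) (if (3 < (6 - 5)) then (\y.0) else (\z.z)))
step 1: [beta@root] (if true then (false && false) else (true || true))
step 2: [if@root] (false && false)

Answer: if at root : (if true then (false && false) else (true || true))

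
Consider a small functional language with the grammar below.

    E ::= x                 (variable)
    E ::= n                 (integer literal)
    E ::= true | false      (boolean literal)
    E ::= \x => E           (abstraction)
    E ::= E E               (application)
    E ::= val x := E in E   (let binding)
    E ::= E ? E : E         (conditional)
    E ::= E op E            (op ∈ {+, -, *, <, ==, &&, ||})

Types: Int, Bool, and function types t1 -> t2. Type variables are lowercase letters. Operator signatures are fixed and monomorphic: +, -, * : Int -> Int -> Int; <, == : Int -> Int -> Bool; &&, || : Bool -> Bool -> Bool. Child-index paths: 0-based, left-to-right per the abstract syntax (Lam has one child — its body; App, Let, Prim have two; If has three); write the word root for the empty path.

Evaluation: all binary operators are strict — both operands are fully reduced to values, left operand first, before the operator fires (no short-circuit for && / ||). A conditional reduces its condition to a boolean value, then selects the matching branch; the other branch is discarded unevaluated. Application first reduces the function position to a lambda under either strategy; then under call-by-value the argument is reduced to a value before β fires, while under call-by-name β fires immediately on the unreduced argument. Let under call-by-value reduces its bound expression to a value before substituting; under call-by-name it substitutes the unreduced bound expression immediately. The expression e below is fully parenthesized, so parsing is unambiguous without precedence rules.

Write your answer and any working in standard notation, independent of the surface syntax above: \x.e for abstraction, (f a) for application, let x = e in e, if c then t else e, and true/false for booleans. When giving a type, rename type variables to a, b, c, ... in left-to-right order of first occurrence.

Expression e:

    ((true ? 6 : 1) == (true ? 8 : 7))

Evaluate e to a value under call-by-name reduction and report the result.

Answer: false

Trace:
step 0: ((if true then 6 else 1) == (if true then 8 else 7))
step 1: [if@0] (6 == (if true then 8 else 7))
step 2: [if@1] (6 == 8)
step 3: [delta@root] false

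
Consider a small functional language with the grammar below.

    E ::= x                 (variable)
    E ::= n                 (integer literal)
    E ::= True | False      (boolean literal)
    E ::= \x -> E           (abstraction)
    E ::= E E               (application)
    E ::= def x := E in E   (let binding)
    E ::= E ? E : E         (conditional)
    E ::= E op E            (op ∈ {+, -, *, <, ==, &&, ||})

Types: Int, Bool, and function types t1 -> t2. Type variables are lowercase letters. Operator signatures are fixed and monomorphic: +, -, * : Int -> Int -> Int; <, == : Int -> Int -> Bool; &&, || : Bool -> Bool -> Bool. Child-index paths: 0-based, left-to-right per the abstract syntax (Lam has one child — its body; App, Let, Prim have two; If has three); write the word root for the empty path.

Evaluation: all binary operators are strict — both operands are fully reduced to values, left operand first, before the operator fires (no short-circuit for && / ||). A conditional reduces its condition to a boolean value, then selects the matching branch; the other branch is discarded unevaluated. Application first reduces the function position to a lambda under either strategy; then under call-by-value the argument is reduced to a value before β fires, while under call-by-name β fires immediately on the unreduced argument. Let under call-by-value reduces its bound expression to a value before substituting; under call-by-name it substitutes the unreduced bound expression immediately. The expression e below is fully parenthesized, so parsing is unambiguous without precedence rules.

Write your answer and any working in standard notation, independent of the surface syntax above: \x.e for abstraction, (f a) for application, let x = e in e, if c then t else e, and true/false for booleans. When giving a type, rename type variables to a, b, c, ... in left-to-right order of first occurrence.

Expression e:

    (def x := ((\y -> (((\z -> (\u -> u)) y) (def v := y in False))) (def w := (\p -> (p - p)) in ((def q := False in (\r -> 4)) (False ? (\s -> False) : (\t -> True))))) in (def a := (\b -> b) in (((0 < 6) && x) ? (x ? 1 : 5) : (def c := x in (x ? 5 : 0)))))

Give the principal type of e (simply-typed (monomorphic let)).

Answer: Int

Derivation:
u : c
\u._ : c -> c
\z._ : b -> c -> c
y : a
  unify b -> c -> c ~ a -> d
  unify b ~ a
  unify c -> c ~ d
_ _ : c -> c
y : a
let v : a
  unify c -> c ~ Bool -> e
  unify c ~ Bool
  unify Bool ~ e
_ _ : Bool
\y._ : a -> Bool
p : f
  unify f ~ Int
p : Int
  unify Int ~ Int
\p._ : Int -> Int
let w : Int -> Int
let q : Bool
\r._ : g -> Int
  unify Bool ~ Bool
\s._ : h -> Bool
\t._ : i -> Bool
  unify h -> Bool ~ i -> Bool
  unify h ~ i
  unify Bool ~ Bool
  unify g -> Int ~ (i -> Bool) -> j
  unify g ~ i -> Bool
  unify Int ~ j
_ _ : Int
  unify a -> Bool ~ Int -> k
  unify a ~ Int
  unify Bool ~ k
_ _ : Bool
let x : Bool
b : l
\b._ : l -> l
let a : l -> l
  unify Int ~ Int
  unify Int ~ Int
  unify Bool ~ Bool
x : Bool
  unify Bool ~ Bool
  unify Bool ~ Bool
x : Bool
  unify Bool ~ Bool
  unify Int ~ Int
x : Bool
let c : Bool
x : Bool
  unify Bool ~ Bool
  unify Int ~ Int
  unify Int ~ Int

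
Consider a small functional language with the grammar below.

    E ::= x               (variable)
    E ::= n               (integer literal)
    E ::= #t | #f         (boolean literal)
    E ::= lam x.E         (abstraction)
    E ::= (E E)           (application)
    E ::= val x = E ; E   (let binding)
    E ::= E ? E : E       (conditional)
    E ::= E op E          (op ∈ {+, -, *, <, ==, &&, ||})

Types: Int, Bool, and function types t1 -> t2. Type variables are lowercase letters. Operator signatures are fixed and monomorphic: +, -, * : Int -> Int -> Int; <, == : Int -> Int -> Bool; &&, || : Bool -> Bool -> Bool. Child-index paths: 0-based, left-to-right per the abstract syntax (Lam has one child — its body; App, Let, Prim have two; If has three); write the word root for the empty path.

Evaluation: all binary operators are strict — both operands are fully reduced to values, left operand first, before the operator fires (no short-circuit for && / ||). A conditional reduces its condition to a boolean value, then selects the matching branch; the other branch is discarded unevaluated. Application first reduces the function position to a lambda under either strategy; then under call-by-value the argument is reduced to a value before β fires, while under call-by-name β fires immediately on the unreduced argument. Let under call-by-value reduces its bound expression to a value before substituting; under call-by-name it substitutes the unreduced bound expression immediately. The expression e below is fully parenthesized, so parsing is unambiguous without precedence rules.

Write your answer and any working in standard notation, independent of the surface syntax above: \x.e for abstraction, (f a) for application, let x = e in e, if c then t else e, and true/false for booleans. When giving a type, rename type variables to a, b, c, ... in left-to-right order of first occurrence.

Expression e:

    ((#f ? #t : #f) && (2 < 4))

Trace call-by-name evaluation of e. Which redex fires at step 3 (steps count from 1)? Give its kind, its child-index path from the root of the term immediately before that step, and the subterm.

Answer: delta at root : (false && true)

Working:
step 0: ((if false then true else false) && (2 < 4))
step 1: [if@0] (false && (2 < 4))
step 2: [delta@1] (false && true)
step 3: [delta@root] false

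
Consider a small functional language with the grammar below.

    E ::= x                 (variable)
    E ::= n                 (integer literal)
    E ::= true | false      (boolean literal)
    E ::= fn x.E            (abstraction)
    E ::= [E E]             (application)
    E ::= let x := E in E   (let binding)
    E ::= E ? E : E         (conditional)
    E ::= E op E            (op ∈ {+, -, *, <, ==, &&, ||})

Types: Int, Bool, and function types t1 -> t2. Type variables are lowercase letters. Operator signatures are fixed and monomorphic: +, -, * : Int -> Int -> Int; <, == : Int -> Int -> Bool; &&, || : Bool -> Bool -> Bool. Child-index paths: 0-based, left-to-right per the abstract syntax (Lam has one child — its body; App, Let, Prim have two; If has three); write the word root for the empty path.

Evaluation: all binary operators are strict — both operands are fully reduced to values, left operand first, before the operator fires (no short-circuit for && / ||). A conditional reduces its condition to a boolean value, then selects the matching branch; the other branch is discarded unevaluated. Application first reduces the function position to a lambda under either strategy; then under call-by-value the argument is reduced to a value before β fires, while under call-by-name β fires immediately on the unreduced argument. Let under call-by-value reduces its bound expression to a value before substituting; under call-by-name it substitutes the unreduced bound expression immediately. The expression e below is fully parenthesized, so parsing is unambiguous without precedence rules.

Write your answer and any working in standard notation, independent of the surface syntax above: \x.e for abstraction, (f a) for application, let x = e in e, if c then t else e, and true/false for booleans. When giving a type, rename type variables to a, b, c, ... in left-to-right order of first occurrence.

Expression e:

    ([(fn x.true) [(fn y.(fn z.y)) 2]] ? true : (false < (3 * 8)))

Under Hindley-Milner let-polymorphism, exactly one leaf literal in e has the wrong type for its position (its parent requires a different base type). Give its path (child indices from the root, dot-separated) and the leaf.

Answer: 2.0 : false

Working:
\x._ : a -> Bool
y : b
\z._ : c -> b
\y._ : b -> c -> b
  unify b -> c -> b ~ Int -> d
  unify b ~ Int
  unify c -> Int ~ d
_ _ : c -> Int
  unify a -> Bool ~ (c -> Int) -> e
  unify a ~ c -> Int
  unify Bool ~ e
_ _ : Bool
  unify Bool ~ Bool
  unify Bool ~ Int
  FAIL: mismatch Bool ~ Int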